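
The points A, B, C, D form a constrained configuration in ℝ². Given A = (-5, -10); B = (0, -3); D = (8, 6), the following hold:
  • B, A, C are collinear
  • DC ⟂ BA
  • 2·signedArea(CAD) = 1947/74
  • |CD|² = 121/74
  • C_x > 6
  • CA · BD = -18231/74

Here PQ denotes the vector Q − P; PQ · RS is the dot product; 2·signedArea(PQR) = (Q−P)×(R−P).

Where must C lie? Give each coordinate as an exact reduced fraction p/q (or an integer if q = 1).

C = (515/74, 499/74)

1. C_x = 515/74  [B, A, C are collinear ∩ DC ⟂ BA]
2. C_y = 499/74  [B, A, C are collinear ∩ DC ⟂ BA]
   → C = (515/74, 499/74)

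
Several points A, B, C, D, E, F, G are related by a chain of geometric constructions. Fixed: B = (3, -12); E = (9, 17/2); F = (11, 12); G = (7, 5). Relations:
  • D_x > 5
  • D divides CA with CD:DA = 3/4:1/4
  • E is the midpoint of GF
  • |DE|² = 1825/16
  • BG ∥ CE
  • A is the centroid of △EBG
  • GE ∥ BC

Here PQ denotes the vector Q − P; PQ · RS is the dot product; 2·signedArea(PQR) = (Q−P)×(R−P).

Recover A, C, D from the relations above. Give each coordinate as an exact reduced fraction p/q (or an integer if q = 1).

A = (19/3, 1/2)
C = (5, -17/2)
D = (6, -7/4)

1. A_x = 19/3  [A is the centroid of △EBG]
2. A_y = 1/2  [A is the centroid of △EBG]
   → A = (19/3, 1/2)
3. C_x = 5  [BG ∥ CE ∩ GE ∥ BC]
4. C_y = -17/2  [BG ∥ CE ∩ GE ∥ BC]
   → C = (5, -17/2)
5. D_x = 6  [D divides CA with CD:DA = 3/4:1/4]
6. D_y = -7/4  [D divides CA with CD:DA = 3/4:1/4]
   → D = (6, -7/4)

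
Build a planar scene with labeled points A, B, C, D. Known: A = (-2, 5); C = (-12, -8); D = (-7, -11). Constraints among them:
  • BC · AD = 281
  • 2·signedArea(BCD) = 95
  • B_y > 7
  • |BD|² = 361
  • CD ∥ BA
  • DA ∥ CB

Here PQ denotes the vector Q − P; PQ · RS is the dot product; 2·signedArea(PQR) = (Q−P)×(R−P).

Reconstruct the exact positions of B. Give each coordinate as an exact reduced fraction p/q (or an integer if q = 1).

1. B_x = -7  [CD ∥ BA ∩ DA ∥ CB]
2. B_y = 8  [CD ∥ BA ∩ DA ∥ CB]
   → B = (-7, 8)

B = (-7, 8)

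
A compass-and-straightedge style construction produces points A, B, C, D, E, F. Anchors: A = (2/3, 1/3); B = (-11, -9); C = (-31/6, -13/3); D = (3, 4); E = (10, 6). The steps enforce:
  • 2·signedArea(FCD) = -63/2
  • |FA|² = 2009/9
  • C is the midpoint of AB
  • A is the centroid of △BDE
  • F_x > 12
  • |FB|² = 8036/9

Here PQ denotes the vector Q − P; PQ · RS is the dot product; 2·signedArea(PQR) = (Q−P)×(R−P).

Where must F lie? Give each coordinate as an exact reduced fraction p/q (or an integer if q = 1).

F = (37/3, 29/3)

1. F_x = 37/3  [line -25/3·x + 49/6·y + 143/6 = 0 ∩ |FA|² = 2009/9]
2. F_y = 29/3  [line -25/3·x + 49/6·y + 143/6 = 0 ∩ |FA|² = 2009/9]
   → F = (37/3, 29/3)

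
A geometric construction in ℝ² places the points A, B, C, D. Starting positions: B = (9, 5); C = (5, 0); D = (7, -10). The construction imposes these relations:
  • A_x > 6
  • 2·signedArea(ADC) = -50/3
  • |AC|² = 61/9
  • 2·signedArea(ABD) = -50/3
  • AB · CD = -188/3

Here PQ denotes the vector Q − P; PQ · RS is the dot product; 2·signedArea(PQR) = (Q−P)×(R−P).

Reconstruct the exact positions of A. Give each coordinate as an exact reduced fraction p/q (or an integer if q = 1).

1. A_x = 7  [2·signedArea(ABD) = -50/3 ∩ AB · CD = -188/3]
2. A_y = -5/3  [2·signedArea(ABD) = -50/3 ∩ AB · CD = -188/3]
   → A = (7, -5/3)

A = (7, -5/3)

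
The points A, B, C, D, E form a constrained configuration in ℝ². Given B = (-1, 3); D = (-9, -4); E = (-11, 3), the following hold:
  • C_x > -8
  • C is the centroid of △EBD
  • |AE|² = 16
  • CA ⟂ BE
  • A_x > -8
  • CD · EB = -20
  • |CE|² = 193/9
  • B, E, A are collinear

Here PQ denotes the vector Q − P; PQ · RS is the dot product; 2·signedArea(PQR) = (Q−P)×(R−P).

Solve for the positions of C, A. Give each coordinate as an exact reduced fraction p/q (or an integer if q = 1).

1. C_x = -7  [C is the centroid of △EBD]
2. C_y = 2/3  [C is the centroid of △EBD]
   → C = (-7, 2/3)
3. A_x = -7  [B, E, A are collinear ∩ CA ⟂ BE]
4. A_y = 3  [B, E, A are collinear ∩ CA ⟂ BE]
   → A = (-7, 3)

A = (-7, 3)
C = (-7, 2/3)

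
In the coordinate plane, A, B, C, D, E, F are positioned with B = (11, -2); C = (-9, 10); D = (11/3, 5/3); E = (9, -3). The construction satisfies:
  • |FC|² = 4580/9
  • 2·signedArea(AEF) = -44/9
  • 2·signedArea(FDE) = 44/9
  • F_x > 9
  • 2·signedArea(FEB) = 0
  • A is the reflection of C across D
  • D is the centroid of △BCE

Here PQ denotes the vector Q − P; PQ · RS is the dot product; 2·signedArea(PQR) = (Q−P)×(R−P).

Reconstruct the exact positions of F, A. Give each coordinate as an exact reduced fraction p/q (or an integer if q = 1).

A = (49/3, -20/3)
F = (29/3, -8/3)

1. F_x = 29/3  [2·signedArea(FEB) = 0 ∩ 2·signedArea(FDE) = 44/9]
2. F_y = -8/3  [2·signedArea(FEB) = 0 ∩ 2·signedArea(FDE) = 44/9]
   → F = (29/3, -8/3)
3. A_x = 49/3  [A is the reflection of C across D]
4. A_y = -20/3  [A is the reflection of C across D]
   → A = (49/3, -20/3)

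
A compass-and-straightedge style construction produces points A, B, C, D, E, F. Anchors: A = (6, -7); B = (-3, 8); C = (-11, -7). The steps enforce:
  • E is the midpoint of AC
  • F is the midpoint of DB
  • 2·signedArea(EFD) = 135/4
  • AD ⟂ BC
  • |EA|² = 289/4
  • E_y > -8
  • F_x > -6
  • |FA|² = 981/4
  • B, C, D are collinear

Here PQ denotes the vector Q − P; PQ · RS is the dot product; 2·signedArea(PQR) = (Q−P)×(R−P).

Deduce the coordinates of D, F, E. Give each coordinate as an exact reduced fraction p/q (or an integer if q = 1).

1. D_x = -123/17  [B, C, D are collinear ∩ AD ⟂ BC]
2. D_y = 1/17  [B, C, D are collinear ∩ AD ⟂ BC]
   → D = (-123/17, 1/17)
3. F_x = -87/17  [F is the midpoint of DB]
4. F_y = 137/34  [F is the midpoint of DB]
   → F = (-87/17, 137/34)
5. E_x = -5/2  [E is the midpoint of AC]
6. E_y = -7  [E is the midpoint of AC]
   → E = (-5/2, -7)

D = (-123/17, 1/17)
E = (-5/2, -7)
F = (-87/17, 137/34)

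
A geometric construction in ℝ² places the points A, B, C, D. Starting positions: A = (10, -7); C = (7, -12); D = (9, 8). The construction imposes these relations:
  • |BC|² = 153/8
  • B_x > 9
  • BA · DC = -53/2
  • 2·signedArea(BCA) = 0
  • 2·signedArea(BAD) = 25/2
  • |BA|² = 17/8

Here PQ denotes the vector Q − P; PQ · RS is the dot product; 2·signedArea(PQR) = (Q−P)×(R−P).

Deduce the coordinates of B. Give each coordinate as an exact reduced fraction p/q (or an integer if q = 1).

1. B_x = 37/4  [2·signedArea(BCA) = 0 ∩ BA · DC = -53/2]
2. B_y = -33/4  [2·signedArea(BCA) = 0 ∩ BA · DC = -53/2]
   → B = (37/4, -33/4)

B = (37/4, -33/4)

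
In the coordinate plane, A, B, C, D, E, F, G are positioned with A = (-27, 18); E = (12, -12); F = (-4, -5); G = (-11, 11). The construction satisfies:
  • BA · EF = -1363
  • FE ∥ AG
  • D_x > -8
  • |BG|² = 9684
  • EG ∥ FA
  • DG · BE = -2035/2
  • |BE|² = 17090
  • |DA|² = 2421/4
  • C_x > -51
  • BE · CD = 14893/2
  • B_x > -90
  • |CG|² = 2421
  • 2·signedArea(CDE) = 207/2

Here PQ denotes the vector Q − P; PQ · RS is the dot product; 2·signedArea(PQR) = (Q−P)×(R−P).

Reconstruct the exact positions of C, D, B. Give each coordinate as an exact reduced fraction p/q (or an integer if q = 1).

B = (-89, 71)
C = (-50, 41)
D = (-15/2, 3)

1. B_x = -89  [line 16·x + -7·y + 1921 = 0 ∩ |BE|² = 17090]
2. B_y = 71  [line 16·x + -7·y + 1921 = 0 ∩ |BE|² = 17090]
   → B = (-89, 71)
3. D_x = -15/2  [line -101·x + 83·y + -2013/2 = 0 ∩ |DA|² = 2421/4]
4. D_y = 3  [line -101·x + 83·y + -2013/2 = 0 ∩ |DA|² = 2421/4]
   → D = (-15/2, 3)
5. C_x = -50  [2·signedArea(CDE) = 207/2 ∩ BE · CD = 14893/2]
6. C_y = 41  [2·signedArea(CDE) = 207/2 ∩ BE · CD = 14893/2]
   → C = (-50, 41)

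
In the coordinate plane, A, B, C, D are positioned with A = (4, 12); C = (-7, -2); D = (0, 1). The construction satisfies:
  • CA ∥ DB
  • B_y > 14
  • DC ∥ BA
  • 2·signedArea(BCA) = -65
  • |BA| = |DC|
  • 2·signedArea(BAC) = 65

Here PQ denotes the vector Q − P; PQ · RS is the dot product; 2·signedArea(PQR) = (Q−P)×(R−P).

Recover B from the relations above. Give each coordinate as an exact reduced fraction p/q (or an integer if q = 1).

B = (11, 15)

1. B_x = 11  [DC ∥ BA ∩ CA ∥ DB]
2. B_y = 15  [DC ∥ BA ∩ CA ∥ DB]
   → B = (11, 15)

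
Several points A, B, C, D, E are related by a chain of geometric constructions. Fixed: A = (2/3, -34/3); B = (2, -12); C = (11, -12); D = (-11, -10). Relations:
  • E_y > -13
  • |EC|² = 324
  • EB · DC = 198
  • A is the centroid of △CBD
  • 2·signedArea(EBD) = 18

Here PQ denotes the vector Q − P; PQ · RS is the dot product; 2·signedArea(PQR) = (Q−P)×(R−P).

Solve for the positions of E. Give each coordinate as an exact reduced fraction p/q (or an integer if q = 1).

1. E_x = -7  [2·signedArea(EBD) = 18 ∩ EB · DC = 198]
2. E_y = -12  [2·signedArea(EBD) = 18 ∩ EB · DC = 198]
   → E = (-7, -12)

E = (-7, -12)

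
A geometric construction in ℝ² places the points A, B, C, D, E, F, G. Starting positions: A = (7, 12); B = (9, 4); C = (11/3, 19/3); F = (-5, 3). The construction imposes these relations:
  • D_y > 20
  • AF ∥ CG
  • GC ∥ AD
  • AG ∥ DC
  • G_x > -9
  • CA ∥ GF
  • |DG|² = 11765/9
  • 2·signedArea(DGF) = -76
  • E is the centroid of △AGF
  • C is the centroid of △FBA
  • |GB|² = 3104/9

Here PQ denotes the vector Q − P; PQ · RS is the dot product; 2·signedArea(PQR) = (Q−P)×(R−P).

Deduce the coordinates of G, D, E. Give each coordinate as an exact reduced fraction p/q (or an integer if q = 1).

1. G_x = -25/3  [CA ∥ GF ∩ AF ∥ CG]
2. G_y = -8/3  [CA ∥ GF ∩ AF ∥ CG]
   → G = (-25/3, -8/3)
3. D_x = 19  [AG ∥ DC ∩ GC ∥ AD]
4. D_y = 21  [AG ∥ DC ∩ GC ∥ AD]
   → D = (19, 21)
5. E_x = -19/9  [E is the centroid of △AGF]
6. E_y = 37/9  [E is the centroid of △AGF]
   → E = (-19/9, 37/9)

D = (19, 21)
E = (-19/9, 37/9)
G = (-25/3, -8/3)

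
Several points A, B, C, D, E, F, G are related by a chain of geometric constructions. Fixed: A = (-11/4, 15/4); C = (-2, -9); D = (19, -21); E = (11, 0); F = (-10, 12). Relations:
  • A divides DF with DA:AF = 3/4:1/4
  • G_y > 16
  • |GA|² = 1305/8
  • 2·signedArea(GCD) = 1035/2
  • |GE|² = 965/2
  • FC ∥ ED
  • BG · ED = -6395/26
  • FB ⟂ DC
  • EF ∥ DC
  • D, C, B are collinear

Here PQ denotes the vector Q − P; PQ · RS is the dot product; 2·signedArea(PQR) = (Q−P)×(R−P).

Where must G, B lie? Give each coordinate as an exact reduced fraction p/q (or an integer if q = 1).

B = (-222/13, -5/13)
G = (-7/2, 33/2)

1. G_x = -7/2  [line 12·x + 21·y + -609/2 = 0 ∩ |GA|² = 1305/8]
2. G_y = 33/2  [line 12·x + 21·y + -609/2 = 0 ∩ |GA|² = 1305/8]
   → G = (-7/2, 33/2)
3. B_x = -222/13  [D, C, B are collinear ∩ FB ⟂ DC]
4. B_y = -5/13  [D, C, B are collinear ∩ FB ⟂ DC]
   → B = (-222/13, -5/13)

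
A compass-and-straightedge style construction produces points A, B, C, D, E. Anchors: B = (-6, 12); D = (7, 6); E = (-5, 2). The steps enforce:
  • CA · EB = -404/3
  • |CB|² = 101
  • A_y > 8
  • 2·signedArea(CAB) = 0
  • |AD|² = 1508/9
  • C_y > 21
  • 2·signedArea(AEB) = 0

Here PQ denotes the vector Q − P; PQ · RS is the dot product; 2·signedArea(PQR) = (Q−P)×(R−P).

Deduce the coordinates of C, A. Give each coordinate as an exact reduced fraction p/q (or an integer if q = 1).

1. A_x = -17/3  [line -10·x + -1·y + -48 = 0 ∩ |AD|² = 1508/9]
2. A_y = 26/3  [line -10·x + -1·y + -48 = 0 ∩ |AD|² = 1508/9]
   → A = (-17/3, 26/3)
3. C_x = -7  [2·signedArea(CAB) = 0 ∩ CA · EB = -404/3]
4. C_y = 22  [2·signedArea(CAB) = 0 ∩ CA · EB = -404/3]
   → C = (-7, 22)

A = (-17/3, 26/3)
C = (-7, 22)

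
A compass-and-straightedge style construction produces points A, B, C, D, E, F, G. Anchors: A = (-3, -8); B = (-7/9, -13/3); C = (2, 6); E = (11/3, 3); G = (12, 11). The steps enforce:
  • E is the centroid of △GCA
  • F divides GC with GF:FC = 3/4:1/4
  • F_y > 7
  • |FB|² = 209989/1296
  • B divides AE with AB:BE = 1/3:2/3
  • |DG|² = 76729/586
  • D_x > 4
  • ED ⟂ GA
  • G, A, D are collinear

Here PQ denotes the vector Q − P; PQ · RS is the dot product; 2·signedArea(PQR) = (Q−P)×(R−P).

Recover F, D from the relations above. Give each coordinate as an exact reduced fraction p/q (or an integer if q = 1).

1. F_x = 9/2  [F divides GC with GF:FC = 3/4:1/4]
2. F_y = 29/4  [F divides GC with GF:FC = 3/4:1/4]
   → F = (9/2, 29/4)
3. D_x = 2877/586  [G, A, D are collinear ∩ ED ⟂ GA]
4. D_y = 1183/586  [G, A, D are collinear ∩ ED ⟂ GA]
   → D = (2877/586, 1183/586)

D = (2877/586, 1183/586)
F = (9/2, 29/4)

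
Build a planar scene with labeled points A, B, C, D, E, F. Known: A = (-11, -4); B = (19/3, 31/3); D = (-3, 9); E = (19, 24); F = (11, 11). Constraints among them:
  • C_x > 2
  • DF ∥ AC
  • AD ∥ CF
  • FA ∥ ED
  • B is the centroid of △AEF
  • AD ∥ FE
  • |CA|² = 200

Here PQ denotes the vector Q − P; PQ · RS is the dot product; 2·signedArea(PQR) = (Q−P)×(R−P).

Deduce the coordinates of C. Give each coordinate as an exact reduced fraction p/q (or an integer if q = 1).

1. C_x = 3  [AD ∥ CF ∩ DF ∥ AC]
2. C_y = -2  [AD ∥ CF ∩ DF ∥ AC]
   → C = (3, -2)

C = (3, -2)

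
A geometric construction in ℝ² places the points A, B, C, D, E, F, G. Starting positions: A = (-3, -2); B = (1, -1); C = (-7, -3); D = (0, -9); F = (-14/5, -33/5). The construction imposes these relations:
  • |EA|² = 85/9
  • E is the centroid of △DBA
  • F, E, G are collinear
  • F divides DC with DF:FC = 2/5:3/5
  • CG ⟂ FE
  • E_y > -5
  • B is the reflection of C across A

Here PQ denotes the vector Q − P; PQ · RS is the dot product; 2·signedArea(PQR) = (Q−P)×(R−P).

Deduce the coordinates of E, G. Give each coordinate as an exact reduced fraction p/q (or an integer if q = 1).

1. E_x = -2/3  [E is the centroid of △DBA]
2. E_y = -4  [E is the centroid of △DBA]
   → E = (-2/3, -4)
3. G_x = -6934/2545  [F, E, G are collinear ∩ CG ⟂ FE]
4. G_y = -16563/2545  [F, E, G are collinear ∩ CG ⟂ FE]
   → G = (-6934/2545, -16563/2545)

E = (-2/3, -4)
G = (-6934/2545, -16563/2545)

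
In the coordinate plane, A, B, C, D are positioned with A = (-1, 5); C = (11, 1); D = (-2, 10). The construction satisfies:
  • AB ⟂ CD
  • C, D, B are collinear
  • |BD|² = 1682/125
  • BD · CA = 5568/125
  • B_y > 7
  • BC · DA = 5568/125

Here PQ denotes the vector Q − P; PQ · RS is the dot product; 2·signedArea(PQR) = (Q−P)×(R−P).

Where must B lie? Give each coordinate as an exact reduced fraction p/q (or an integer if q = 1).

B = (127/125, 989/125)

1. B_x = 127/125  [C, D, B are collinear ∩ AB ⟂ CD]
2. B_y = 989/125  [C, D, B are collinear ∩ AB ⟂ CD]
   → B = (127/125, 989/125)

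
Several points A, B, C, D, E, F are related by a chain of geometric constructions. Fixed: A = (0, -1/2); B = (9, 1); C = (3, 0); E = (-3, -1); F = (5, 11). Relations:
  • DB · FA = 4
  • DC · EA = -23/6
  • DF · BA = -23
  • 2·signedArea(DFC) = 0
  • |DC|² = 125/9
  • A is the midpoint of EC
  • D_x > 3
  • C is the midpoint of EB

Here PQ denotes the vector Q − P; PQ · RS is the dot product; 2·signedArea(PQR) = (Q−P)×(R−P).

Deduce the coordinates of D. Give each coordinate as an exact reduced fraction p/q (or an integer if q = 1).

1. D_x = 11/3  [2·signedArea(DFC) = 0 ∩ DB · FA = 4]
2. D_y = 11/3  [2·signedArea(DFC) = 0 ∩ DB · FA = 4]
   → D = (11/3, 11/3)

D = (11/3, 11/3)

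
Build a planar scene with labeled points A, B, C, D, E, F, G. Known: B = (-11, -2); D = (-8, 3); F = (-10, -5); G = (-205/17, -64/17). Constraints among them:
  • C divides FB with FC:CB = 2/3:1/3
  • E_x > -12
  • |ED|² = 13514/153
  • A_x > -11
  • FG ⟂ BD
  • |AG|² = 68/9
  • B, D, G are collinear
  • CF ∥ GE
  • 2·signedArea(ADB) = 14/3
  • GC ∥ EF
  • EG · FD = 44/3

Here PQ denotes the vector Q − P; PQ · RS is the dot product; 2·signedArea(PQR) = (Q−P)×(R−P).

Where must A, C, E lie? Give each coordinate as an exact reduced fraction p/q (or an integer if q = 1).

1. A_x = -511/51  [line 5·x + -3·y + 133/3 = 0 ∩ |AG|² = 68/9]
2. A_y = -98/51  [line 5·x + -3·y + 133/3 = 0 ∩ |AG|² = 68/9]
   → A = (-511/51, -98/51)
3. C_x = -32/3  [C divides FB with FC:CB = 2/3:1/3]
4. C_y = -3  [C divides FB with FC:CB = 2/3:1/3]
   → C = (-32/3, -3)
5. E_x = -581/51  [GC ∥ EF ∩ CF ∥ GE]
6. E_y = -98/17  [GC ∥ EF ∩ CF ∥ GE]
   → E = (-581/51, -98/17)

A = (-511/51, -98/51)
C = (-32/3, -3)
E = (-581/51, -98/17)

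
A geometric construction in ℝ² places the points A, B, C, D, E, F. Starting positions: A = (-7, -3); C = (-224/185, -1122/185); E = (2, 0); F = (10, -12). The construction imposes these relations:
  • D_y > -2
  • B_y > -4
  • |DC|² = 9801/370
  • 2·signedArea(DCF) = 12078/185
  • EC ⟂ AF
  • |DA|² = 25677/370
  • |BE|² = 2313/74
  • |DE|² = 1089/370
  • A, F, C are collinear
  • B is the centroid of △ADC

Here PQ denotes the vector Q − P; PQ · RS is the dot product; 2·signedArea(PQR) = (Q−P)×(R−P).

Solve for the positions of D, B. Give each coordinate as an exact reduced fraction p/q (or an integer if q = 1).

B = (-173/74, -261/74)
D = (443/370, -561/370)

1. D_x = 443/370  [line 1098/185·x + 2074/185·y + 366/37 = 0 ∩ |DE|² = 1089/370]
2. D_y = -561/370  [line 1098/185·x + 2074/185·y + 366/37 = 0 ∩ |DE|² = 1089/370]
   → D = (443/370, -561/370)
3. B_x = -173/74  [B is the centroid of △ADC]
4. B_y = -261/74  [B is the centroid of △ADC]
   → B = (-173/74, -261/74)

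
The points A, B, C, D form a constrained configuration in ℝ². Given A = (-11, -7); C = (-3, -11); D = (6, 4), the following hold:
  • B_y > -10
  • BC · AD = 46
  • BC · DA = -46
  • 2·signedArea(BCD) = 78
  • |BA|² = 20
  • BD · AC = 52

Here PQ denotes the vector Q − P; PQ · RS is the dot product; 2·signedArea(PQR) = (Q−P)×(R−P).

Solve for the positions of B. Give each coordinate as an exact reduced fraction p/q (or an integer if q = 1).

1. B_x = -7  [BC · DA = -46 ∩ 2·signedArea(BCD) = 78]
2. B_y = -9  [BC · DA = -46 ∩ 2·signedArea(BCD) = 78]
   → B = (-7, -9)

B = (-7, -9)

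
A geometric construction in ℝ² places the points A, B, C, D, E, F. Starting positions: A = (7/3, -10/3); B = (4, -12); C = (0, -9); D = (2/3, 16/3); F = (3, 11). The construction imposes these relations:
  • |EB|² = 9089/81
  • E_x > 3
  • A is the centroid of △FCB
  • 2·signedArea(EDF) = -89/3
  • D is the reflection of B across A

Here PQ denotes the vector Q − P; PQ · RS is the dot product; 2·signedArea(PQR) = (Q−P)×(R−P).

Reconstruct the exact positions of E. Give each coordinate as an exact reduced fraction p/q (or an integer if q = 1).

E = (28/9, -13/9)

1. E_x = 28/9  [line -17/3·x + 7/3·y + 21 = 0 ∩ |EB|² = 9089/81]
2. E_y = -13/9  [line -17/3·x + 7/3·y + 21 = 0 ∩ |EB|² = 9089/81]
   → E = (28/9, -13/9)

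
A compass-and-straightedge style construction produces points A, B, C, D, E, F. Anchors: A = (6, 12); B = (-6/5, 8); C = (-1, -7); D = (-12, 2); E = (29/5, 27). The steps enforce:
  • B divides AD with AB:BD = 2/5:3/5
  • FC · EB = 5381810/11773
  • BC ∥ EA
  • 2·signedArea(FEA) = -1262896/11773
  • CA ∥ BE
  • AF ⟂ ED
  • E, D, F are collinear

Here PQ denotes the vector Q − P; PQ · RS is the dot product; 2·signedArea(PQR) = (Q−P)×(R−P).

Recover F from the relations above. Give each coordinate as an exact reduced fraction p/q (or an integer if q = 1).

F = (-14362/11773, 201796/11773)

1. F_x = -14362/11773  [E, D, F are collinear ∩ AF ⟂ ED]
2. F_y = 201796/11773  [E, D, F are collinear ∩ AF ⟂ ED]
   → F = (-14362/11773, 201796/11773)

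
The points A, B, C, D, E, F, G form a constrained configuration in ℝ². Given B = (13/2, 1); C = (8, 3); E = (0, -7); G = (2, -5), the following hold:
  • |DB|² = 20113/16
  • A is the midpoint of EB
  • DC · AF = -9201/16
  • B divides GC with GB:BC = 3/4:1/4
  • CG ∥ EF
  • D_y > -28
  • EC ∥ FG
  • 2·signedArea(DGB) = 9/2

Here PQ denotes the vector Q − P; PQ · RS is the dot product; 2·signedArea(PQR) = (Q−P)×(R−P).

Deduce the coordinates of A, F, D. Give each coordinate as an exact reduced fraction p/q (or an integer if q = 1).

1. A_x = 13/4  [A is the midpoint of EB]
2. A_y = -3  [A is the midpoint of EB]
   → A = (13/4, -3)
3. F_x = -6  [EC ∥ FG ∩ CG ∥ EF]
4. F_y = -15  [EC ∥ FG ∩ CG ∥ EF]
   → F = (-6, -15)
5. D_x = -61/4  [DC · AF = -9201/16 ∩ 2·signedArea(DGB) = 9/2]
6. D_y = -27  [DC · AF = -9201/16 ∩ 2·signedArea(DGB) = 9/2]
   → D = (-61/4, -27)

A = (13/4, -3)
D = (-61/4, -27)
F = (-6, -15)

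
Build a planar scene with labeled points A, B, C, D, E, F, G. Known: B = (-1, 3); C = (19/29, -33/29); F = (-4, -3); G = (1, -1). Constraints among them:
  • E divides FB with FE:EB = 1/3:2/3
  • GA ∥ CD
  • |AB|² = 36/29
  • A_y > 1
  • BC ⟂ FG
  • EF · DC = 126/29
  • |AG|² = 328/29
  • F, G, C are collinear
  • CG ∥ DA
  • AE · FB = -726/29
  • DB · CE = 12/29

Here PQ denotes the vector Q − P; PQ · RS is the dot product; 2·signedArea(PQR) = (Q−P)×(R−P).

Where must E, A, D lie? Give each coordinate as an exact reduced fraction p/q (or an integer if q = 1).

1. E_x = -3  [E divides FB with FE:EB = 1/3:2/3]
2. E_y = -1  [E divides FB with FE:EB = 1/3:2/3]
   → E = (-3, -1)
3. A_x = -17/29  [line -3·x + -6·y + 291/29 = 0 ∩ |AG|² = 328/29]
4. A_y = 57/29  [line -3·x + -6·y + 291/29 = 0 ∩ |AG|² = 328/29]
   → A = (-17/29, 57/29)
5. D_x = -27/29  [CG ∥ DA ∩ GA ∥ CD]
6. D_y = 53/29  [CG ∥ DA ∩ GA ∥ CD]
   → D = (-27/29, 53/29)

A = (-17/29, 57/29)
D = (-27/29, 53/29)
E = (-3, -1)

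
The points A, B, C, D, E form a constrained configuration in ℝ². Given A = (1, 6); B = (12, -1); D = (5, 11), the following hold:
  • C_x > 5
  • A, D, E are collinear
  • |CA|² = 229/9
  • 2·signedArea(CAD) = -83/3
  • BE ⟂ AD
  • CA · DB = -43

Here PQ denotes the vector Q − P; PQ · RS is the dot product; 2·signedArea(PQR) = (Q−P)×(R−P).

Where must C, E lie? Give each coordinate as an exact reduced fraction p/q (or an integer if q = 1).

C = (6, 16/3)
E = (77/41, 291/41)

1. C_x = 6  [2·signedArea(CAD) = -83/3 ∩ CA · DB = -43]
2. C_y = 16/3  [2·signedArea(CAD) = -83/3 ∩ CA · DB = -43]
   → C = (6, 16/3)
3. E_x = 77/41  [A, D, E are collinear ∩ BE ⟂ AD]
4. E_y = 291/41  [A, D, E are collinear ∩ BE ⟂ AD]
   → E = (77/41, 291/41)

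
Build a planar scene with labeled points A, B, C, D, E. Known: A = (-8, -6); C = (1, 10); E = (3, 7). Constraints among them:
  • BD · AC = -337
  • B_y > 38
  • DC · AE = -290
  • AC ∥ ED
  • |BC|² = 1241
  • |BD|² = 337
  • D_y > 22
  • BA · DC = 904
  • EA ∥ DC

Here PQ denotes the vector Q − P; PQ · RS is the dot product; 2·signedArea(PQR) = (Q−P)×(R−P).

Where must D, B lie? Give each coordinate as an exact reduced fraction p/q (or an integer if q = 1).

B = (21, 39)
D = (12, 23)

1. D_x = 12  [EA ∥ DC ∩ AC ∥ ED]
2. D_y = 23  [EA ∥ DC ∩ AC ∥ ED]
   → D = (12, 23)
3. B_x = 21  [BA · DC = 904 ∩ BD · AC = -337]
4. B_y = 39  [BA · DC = 904 ∩ BD · AC = -337]
   → B = (21, 39)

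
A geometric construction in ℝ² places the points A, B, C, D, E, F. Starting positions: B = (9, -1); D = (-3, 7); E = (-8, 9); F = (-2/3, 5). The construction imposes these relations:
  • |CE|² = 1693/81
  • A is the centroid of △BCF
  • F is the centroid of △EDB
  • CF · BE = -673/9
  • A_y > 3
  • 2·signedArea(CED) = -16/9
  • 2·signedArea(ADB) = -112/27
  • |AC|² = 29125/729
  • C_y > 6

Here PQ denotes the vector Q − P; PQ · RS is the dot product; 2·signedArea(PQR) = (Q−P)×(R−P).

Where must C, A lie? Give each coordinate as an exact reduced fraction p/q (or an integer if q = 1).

1. C_x = -35/9  [CF · BE = -673/9 ∩ 2·signedArea(CED) = -16/9]
2. C_y = 7  [CF · BE = -673/9 ∩ 2·signedArea(CED) = -16/9]
   → C = (-35/9, 7)
3. A_x = 40/27  [A is the centroid of △BCF]
4. A_y = 11/3  [A is the centroid of △BCF]
   → A = (40/27, 11/3)

A = (40/27, 11/3)
C = (-35/9, 7)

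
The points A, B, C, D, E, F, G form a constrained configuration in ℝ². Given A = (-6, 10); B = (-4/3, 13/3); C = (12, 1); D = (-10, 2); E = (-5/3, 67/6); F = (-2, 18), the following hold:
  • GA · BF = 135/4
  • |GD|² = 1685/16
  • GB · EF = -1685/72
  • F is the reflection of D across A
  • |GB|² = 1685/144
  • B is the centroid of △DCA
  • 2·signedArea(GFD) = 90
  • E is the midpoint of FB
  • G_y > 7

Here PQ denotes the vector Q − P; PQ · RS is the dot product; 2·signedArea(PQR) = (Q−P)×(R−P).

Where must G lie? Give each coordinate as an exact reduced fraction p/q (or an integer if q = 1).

1. G_x = -3/2  [2·signedArea(GFD) = 90 ∩ GB · EF = -1685/72]
2. G_y = 31/4  [2·signedArea(GFD) = 90 ∩ GB · EF = -1685/72]
   → G = (-3/2, 31/4)

G = (-3/2, 31/4)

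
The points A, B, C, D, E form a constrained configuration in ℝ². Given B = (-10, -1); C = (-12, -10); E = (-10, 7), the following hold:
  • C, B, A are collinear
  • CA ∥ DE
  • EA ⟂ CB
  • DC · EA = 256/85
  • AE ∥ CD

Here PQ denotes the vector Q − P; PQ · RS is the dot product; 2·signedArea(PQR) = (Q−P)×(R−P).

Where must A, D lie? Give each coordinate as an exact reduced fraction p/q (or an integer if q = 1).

1. A_x = -706/85  [C, B, A are collinear ∩ EA ⟂ CB]
2. A_y = 563/85  [C, B, A are collinear ∩ EA ⟂ CB]
   → A = (-706/85, 563/85)
3. D_x = -1164/85  [CA ∥ DE ∩ AE ∥ CD]
4. D_y = -818/85  [CA ∥ DE ∩ AE ∥ CD]
   → D = (-1164/85, -818/85)

A = (-706/85, 563/85)
D = (-1164/85, -818/85)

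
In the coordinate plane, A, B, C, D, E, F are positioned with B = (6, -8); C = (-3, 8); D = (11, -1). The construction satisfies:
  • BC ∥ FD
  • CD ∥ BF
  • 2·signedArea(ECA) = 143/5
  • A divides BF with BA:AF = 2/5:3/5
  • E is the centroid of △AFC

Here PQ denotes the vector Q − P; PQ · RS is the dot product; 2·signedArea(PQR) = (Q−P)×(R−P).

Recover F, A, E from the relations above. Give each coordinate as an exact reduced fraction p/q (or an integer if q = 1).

1. F_x = 20  [BC ∥ FD ∩ CD ∥ BF]
2. F_y = -17  [BC ∥ FD ∩ CD ∥ BF]
   → F = (20, -17)
3. A_x = 58/5  [A divides BF with BA:AF = 2/5:3/5]
4. A_y = -58/5  [A divides BF with BA:AF = 2/5:3/5]
   → A = (58/5, -58/5)
5. E_x = 143/15  [E is the centroid of △AFC]
6. E_y = -103/15  [E is the centroid of △AFC]
   → E = (143/15, -103/15)

A = (58/5, -58/5)
E = (143/15, -103/15)
F = (20, -17)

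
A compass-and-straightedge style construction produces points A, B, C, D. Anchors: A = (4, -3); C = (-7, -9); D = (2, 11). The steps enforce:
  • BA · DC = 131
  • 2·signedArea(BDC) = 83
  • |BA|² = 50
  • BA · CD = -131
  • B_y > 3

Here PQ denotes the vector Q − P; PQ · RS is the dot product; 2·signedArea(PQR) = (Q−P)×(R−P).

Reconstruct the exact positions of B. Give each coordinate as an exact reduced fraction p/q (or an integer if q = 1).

B = (3, 4)

1. B_x = 3  [BA · DC = 131 ∩ 2·signedArea(BDC) = 83]
2. B_y = 4  [BA · DC = 131 ∩ 2·signedArea(BDC) = 83]
   → B = (3, 4)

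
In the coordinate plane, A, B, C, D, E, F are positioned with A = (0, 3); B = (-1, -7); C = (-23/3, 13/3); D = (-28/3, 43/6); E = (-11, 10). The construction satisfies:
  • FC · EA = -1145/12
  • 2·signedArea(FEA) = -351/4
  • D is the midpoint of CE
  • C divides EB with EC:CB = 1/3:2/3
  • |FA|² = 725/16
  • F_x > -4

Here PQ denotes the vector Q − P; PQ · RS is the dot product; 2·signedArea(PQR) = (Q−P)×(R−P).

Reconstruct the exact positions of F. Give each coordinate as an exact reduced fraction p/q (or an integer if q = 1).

1. F_x = -7/2  [2·signedArea(FEA) = -351/4 ∩ FC · EA = -1145/12]
2. F_y = -11/4  [2·signedArea(FEA) = -351/4 ∩ FC · EA = -1145/12]
   → F = (-7/2, -11/4)

F = (-7/2, -11/4)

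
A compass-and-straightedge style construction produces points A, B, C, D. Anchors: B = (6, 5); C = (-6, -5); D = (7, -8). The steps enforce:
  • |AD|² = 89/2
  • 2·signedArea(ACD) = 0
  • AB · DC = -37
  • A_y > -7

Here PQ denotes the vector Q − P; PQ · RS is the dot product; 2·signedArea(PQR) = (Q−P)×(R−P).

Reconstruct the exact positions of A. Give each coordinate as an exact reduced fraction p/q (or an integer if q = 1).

1. A_x = 1/2  [2·signedArea(ACD) = 0 ∩ AB · DC = -37]
2. A_y = -13/2  [2·signedArea(ACD) = 0 ∩ AB · DC = -37]
   → A = (1/2, -13/2)

A = (1/2, -13/2)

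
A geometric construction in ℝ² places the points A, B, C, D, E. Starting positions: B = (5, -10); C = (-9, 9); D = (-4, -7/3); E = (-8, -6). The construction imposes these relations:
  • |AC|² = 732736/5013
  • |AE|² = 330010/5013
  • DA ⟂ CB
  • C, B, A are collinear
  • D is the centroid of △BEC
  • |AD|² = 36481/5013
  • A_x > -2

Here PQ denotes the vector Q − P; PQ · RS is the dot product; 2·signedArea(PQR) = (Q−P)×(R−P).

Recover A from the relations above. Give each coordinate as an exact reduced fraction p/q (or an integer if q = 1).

A = (-3055/1671, -1225/1671)

1. A_x = -3055/1671  [C, B, A are collinear ∩ DA ⟂ CB]
2. A_y = -1225/1671  [C, B, A are collinear ∩ DA ⟂ CB]
   → A = (-3055/1671, -1225/1671)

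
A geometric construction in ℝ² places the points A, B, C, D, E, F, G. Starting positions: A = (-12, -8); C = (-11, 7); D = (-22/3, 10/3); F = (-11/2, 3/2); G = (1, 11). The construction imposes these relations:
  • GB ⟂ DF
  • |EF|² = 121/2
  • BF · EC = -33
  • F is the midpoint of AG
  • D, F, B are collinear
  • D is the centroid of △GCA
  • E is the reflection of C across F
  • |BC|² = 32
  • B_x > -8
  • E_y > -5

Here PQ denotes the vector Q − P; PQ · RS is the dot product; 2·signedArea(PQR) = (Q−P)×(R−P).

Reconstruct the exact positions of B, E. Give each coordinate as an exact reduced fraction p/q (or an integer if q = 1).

B = (-7, 3)
E = (0, -4)

1. B_x = -7  [D, F, B are collinear ∩ GB ⟂ DF]
2. B_y = 3  [D, F, B are collinear ∩ GB ⟂ DF]
   → B = (-7, 3)
3. E_x = 0  [E is the reflection of C across F]
4. E_y = -4  [E is the reflection of C across F]
   → E = (0, -4)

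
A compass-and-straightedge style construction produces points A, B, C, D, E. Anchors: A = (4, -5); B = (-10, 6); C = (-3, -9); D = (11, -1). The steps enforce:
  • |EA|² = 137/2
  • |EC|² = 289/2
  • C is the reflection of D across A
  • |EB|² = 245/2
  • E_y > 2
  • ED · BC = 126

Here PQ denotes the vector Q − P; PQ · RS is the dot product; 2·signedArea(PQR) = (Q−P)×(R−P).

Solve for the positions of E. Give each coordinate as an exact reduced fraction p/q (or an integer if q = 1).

1. E_x = 1/2  [line -7·x + 15·y + -34 = 0 ∩ |EB|² = 245/2]
2. E_y = 5/2  [line -7·x + 15·y + -34 = 0 ∩ |EB|² = 245/2]
   → E = (1/2, 5/2)

E = (1/2, 5/2)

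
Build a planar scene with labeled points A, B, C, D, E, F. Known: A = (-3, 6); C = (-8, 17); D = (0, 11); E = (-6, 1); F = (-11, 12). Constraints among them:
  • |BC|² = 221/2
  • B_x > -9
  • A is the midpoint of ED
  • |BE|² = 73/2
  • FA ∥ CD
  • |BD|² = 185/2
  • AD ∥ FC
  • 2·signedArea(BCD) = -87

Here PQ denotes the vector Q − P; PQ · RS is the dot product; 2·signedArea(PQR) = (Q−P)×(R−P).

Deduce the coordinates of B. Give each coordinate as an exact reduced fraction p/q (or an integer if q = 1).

B = (-17/2, 13/2)

1. B_x = -17/2  [line 6·x + 8·y + -1 = 0 ∩ |BC|² = 221/2]
2. B_y = 13/2  [line 6·x + 8·y + -1 = 0 ∩ |BC|² = 221/2]
   → B = (-17/2, 13/2)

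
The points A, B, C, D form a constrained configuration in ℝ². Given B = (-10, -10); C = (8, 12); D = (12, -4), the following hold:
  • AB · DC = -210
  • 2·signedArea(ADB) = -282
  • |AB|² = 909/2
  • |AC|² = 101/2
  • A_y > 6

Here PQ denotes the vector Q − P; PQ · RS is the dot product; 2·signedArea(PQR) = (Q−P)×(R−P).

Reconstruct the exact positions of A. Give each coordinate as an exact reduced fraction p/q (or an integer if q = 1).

1. A_x = 7/2  [2·signedArea(ADB) = -282 ∩ AB · DC = -210]
2. A_y = 13/2  [2·signedArea(ADB) = -282 ∩ AB · DC = -210]
   → A = (7/2, 13/2)

A = (7/2, 13/2)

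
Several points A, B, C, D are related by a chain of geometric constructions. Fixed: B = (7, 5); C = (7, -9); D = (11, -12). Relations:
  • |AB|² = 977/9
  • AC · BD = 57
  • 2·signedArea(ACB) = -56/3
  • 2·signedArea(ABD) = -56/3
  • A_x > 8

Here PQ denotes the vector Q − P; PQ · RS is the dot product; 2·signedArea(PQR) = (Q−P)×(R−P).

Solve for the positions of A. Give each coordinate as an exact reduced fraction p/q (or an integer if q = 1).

A = (25/3, -16/3)

1. A_x = 25/3  [2·signedArea(ACB) = -56/3 ∩ AC · BD = 57]
2. A_y = -16/3  [2·signedArea(ACB) = -56/3 ∩ AC · BD = 57]
   → A = (25/3, -16/3)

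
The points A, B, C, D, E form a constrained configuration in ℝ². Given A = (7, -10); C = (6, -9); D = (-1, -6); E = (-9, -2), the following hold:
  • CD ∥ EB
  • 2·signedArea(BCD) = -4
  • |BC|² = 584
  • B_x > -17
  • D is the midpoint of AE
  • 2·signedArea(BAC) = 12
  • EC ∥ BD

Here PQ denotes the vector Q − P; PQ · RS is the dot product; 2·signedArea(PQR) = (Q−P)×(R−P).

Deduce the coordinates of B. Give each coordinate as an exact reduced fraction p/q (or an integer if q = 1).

1. B_x = -16  [EC ∥ BD ∩ CD ∥ EB]
2. B_y = 1  [EC ∥ BD ∩ CD ∥ EB]
   → B = (-16, 1)

B = (-16, 1)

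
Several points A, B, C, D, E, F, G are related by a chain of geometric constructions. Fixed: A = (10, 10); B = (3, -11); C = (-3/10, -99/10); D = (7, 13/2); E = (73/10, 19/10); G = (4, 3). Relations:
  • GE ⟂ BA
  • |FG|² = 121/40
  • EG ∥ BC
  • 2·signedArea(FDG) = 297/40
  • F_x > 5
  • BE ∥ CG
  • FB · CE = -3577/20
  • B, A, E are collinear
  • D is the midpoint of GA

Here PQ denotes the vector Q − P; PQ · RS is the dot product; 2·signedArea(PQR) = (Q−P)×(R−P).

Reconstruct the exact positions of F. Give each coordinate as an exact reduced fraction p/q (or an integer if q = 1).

1. F_x = 113/20  [FB · CE = -3577/20 ∩ 2·signedArea(FDG) = 297/40]
2. F_y = 49/20  [FB · CE = -3577/20 ∩ 2·signedArea(FDG) = 297/40]
   → F = (113/20, 49/20)

F = (113/20, 49/20)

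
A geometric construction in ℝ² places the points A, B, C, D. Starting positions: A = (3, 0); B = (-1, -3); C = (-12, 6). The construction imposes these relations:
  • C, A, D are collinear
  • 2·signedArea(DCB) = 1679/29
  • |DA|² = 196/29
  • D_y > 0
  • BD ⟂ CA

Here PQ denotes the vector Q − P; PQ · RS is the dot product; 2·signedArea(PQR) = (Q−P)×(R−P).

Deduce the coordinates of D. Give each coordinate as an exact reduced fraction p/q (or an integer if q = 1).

1. D_x = 17/29  [C, A, D are collinear ∩ BD ⟂ CA]
2. D_y = 28/29  [C, A, D are collinear ∩ BD ⟂ CA]
   → D = (17/29, 28/29)

D = (17/29, 28/29)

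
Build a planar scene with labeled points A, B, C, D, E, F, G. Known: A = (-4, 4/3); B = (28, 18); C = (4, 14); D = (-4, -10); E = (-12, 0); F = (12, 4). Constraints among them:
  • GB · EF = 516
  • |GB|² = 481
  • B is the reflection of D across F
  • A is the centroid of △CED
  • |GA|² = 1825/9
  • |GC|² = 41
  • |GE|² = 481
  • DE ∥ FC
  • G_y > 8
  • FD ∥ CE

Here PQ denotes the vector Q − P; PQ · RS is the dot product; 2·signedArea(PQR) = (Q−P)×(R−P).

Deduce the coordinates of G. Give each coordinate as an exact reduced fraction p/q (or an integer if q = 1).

G = (8, 9)

1. G_x = 8  [line -24·x + -4·y + 228 = 0 ∩ |GA|² = 1825/9]
2. G_y = 9  [line -24·x + -4·y + 228 = 0 ∩ |GA|² = 1825/9]
   → G = (8, 9)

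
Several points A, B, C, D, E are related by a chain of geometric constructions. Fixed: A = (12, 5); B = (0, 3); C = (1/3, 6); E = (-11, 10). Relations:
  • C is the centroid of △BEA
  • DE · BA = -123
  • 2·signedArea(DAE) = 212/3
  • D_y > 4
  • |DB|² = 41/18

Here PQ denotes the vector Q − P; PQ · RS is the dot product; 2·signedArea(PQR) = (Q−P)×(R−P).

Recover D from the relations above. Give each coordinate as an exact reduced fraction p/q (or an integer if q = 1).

D = (1/6, 9/2)

1. D_x = 1/6  [2·signedArea(DAE) = 212/3 ∩ DE · BA = -123]
2. D_y = 9/2  [2·signedArea(DAE) = 212/3 ∩ DE · BA = -123]
   → D = (1/6, 9/2)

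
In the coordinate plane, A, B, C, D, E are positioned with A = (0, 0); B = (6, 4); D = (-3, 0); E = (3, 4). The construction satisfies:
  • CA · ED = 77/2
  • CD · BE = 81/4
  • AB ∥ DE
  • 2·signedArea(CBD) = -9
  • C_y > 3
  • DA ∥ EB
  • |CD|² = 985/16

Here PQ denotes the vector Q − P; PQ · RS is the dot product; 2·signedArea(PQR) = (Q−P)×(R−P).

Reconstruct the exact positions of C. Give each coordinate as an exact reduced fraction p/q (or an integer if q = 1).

C = (15/4, 4)

1. C_x = 15/4  [2·signedArea(CBD) = -9 ∩ CD · BE = 81/4]
2. C_y = 4  [2·signedArea(CBD) = -9 ∩ CD · BE = 81/4]
   → C = (15/4, 4)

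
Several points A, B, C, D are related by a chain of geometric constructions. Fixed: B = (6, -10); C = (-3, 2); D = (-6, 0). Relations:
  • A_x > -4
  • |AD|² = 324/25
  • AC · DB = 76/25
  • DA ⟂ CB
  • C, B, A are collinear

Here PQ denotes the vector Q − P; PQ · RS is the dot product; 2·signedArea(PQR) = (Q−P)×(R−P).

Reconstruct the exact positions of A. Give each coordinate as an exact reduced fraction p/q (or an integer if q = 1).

1. A_x = -78/25  [C, B, A are collinear ∩ DA ⟂ CB]
2. A_y = 54/25  [C, B, A are collinear ∩ DA ⟂ CB]
   → A = (-78/25, 54/25)

A = (-78/25, 54/25)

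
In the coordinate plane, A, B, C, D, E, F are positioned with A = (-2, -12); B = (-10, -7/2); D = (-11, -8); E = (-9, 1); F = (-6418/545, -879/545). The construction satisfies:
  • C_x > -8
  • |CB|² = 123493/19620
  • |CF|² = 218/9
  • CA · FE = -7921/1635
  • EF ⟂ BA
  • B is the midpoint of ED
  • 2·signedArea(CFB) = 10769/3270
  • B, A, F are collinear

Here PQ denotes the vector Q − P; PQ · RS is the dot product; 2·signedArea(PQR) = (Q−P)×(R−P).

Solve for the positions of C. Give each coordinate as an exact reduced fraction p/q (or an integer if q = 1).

C = (-12413/1635, -6874/1635)

1. C_x = -12413/1635  [line -1513/545·x + -1424/545·y + -52421/1635 = 0 ∩ |CB|² = 123493/19620]
2. C_y = -6874/1635  [line -1513/545·x + -1424/545·y + -52421/1635 = 0 ∩ |CB|² = 123493/19620]
   → C = (-12413/1635, -6874/1635)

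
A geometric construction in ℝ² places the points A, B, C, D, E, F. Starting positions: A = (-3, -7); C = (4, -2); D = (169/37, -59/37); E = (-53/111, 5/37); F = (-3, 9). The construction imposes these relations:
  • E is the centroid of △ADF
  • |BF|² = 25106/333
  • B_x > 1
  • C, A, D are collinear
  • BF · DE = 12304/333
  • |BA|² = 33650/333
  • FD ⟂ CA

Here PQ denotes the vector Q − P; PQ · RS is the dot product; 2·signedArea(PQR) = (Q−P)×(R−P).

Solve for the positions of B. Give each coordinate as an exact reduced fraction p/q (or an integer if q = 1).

1. B_x = 206/111  [line 560/111·x + -64/37·y + -2080/333 = 0 ∩ |BA|² = 33650/333]
2. B_y = 200/111  [line 560/111·x + -64/37·y + -2080/333 = 0 ∩ |BA|² = 33650/333]
   → B = (206/111, 200/111)

B = (206/111, 200/111)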